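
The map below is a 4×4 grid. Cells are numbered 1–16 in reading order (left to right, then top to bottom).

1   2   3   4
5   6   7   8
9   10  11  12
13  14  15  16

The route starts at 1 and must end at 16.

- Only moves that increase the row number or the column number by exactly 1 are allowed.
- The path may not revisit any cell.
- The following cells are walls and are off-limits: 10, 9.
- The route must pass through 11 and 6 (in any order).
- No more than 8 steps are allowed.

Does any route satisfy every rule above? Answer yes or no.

yes

One route that works: 1 → 5 → 6 → 7 → 11 → 15 → 16.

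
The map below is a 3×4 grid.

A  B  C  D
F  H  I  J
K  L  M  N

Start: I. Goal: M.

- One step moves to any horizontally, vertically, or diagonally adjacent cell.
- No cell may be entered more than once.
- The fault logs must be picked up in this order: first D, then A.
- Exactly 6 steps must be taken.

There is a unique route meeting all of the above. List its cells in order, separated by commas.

I, D, C, B, A, H, M

The waypoints must appear in the order D, A, with no cell reused.
Route from I: up-right to D, 3× left (reaching A), 2× down-right (reaching M) — 6 moves in all.
Check: order respected (D at step 1, A at step 4); 6 moves as required.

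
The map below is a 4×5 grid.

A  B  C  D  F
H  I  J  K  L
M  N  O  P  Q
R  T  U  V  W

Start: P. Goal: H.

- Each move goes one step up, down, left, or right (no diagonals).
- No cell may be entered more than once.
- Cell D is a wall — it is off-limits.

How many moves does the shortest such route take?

4

The Manhattan distance from P to H is |3−2| + |4−1| = 4, so at least 4 moves are needed.
A route of 4 moves achieves this: P → K → J → I → H.
Since 4 matches the lower bound, it is optimal.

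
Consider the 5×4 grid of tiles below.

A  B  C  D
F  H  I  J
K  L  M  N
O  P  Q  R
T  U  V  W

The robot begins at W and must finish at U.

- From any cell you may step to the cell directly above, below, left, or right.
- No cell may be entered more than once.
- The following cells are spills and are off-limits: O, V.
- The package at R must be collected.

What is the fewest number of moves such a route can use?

Any route passes through R somewhere between W and U. Summing Manhattan distances along the two legs (W → R → U) gives a lower bound of 1 + 3 = 4 moves.
A route of 4 moves achieves this: W → R → Q → P → U.
Since 4 matches the lower bound, it is optimal.

4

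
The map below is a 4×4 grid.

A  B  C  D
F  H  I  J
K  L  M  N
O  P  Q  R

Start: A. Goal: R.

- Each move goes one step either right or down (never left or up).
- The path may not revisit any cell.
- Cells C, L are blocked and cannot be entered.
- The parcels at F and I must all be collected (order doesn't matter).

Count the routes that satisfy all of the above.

A right/down-only route from A to R makes exactly 3 down-moves and 3 right-moves in some order.
With no other constraints that would be C(6,3) = 20 routes.
A monotone route can only reach the required cells in the order F, I, so split there and multiply the segment counts (each segment already excludes blocked cells): A→F: 1; F→I: 1; I→R: 3; product = 3.
That gives 3 routes.

3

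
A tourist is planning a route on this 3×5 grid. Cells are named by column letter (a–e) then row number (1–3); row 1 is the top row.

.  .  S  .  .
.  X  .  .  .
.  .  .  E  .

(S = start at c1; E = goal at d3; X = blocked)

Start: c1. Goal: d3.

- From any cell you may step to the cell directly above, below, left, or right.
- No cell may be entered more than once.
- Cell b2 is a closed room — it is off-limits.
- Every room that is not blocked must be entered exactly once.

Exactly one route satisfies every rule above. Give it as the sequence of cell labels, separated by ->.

Need to visit all 14 open cells exactly once, starting at c1 and ending at d3.
Cell e3 has only two open neighbours (e2 and d3), so the path must pass straight through it: one of those is the cell it's entered from and the other is where it exits.
Route from c1: left 2 to a1, down 2 to a3, right 2 to c3, up 1 to c2, right 1 to d2, up 1 to d1, right 1 to e1, down 2 to e3, left 1 to d3 — 13 moves in all.
Check: all 14 open cells covered.

c1 -> b1 -> a1 -> a2 -> a3 -> b3 -> c3 -> c2 -> d2 -> d1 -> e1 -> e2 -> e3 -> d3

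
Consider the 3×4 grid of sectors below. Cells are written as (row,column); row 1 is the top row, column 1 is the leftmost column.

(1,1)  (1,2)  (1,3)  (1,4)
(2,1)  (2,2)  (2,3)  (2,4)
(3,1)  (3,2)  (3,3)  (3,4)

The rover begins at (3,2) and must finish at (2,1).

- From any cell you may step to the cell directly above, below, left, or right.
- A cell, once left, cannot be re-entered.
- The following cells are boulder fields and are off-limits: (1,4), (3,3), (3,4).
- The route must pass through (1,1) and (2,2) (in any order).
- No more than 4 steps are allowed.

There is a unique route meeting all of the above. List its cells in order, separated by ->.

(3,2) -> (2,2) -> (1,2) -> (1,1) -> (2,1)

Any route must reach (1,1) and (2,2) and still end at (2,1) within 4 moves, so the order of the required stops is forced.
Route from (3,2): up 2 to (1,2), left 1 to (1,1), down 1 to (2,1) — 4 moves in all.
Check: all required cells visited; 4 ≤ 4 moves.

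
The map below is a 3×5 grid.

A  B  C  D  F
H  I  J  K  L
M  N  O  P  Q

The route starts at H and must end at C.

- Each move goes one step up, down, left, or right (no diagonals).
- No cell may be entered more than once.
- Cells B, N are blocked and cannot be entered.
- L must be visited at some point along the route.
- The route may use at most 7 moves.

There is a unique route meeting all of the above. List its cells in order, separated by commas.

The budget equals the shortest possible length, so every move has to be on a shortest route through the required cells.
Route from H: right 4 to L, up 1 to F, left 2 to C — 7 moves in all.
Check: all required cells visited; 7 ≤ 7 moves.

H, I, J, K, L, F, D, C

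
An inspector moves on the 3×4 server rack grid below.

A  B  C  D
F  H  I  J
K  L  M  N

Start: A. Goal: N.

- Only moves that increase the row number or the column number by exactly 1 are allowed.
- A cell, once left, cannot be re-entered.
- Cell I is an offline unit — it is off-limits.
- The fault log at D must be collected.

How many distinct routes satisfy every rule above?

1

A right/down-only route from A to N makes exactly 2 down-moves and 3 right-moves in some order.
With no other constraints that would be C(5,2) = 10 routes.
Split at D and multiply the segment counts (each segment already excludes blocked cells): A→D: 1; D→N: 1; product = 1.
That gives 1 route.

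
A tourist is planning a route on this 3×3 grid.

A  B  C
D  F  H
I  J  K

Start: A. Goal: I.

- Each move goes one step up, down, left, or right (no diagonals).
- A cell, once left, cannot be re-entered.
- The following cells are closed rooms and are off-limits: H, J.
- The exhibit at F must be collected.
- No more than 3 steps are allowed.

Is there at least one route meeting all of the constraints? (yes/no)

no

Even ignoring the no-revisit rule, getting from A to I via F needs at least 2 + 2 = 4 moves (Manhattan distance per leg), which exceeds the 3-move limit.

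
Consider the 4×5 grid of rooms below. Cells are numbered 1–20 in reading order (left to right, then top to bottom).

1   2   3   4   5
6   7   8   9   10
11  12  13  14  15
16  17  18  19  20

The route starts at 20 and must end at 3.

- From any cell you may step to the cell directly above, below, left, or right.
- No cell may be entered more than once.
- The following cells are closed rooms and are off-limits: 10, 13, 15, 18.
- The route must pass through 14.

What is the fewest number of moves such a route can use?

Any route passes through 14 somewhere between 20 and 3. Summing Manhattan distances along the two legs (20 → 14 → 3) gives a lower bound of 2 + 3 = 5 moves.
A route of 5 moves achieves this: 20 → 19 → 14 → 9 → 4 → 3.
Since 5 matches the lower bound, it is optimal.

5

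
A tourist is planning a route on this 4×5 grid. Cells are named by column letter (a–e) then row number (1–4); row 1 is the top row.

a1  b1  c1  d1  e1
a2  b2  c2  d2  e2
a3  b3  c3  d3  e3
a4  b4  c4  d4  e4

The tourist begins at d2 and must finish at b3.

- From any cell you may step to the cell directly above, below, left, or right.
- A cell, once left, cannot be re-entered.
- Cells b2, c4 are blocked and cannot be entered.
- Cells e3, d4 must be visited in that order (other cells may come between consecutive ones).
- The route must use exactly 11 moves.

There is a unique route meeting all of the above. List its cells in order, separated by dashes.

The waypoints must appear in the order e3, d4, with no cell reused.
Route from d2: left 1 to c2, up 1 to c1, right 2 to e1, down 3 to e4, left 1 to d4, up 1 to d3, left 2 to b3 — 11 moves in all.
Check: order respected (e3 at step 6, d4 at step 8); 11 moves as required.

d2 - c2 - c1 - d1 - e1 - e2 - e3 - e4 - d4 - d3 - c3 - b3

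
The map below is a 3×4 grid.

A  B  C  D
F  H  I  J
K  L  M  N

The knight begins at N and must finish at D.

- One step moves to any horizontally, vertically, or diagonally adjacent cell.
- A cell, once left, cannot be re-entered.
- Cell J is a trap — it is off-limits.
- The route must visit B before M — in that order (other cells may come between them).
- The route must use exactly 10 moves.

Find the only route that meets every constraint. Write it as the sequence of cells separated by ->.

N -> I -> B -> A -> F -> K -> L -> M -> H -> C -> D

The waypoints must appear in the order B, M, with no cell reused.
Route from N: 2× up-left (reaching B), left to A, 2× down (reaching K), 2× right (reaching M), up-left to H, up-right to C, right to D — 10 moves in all.
Check: order respected (B at step 2, M at step 7); 10 moves as required.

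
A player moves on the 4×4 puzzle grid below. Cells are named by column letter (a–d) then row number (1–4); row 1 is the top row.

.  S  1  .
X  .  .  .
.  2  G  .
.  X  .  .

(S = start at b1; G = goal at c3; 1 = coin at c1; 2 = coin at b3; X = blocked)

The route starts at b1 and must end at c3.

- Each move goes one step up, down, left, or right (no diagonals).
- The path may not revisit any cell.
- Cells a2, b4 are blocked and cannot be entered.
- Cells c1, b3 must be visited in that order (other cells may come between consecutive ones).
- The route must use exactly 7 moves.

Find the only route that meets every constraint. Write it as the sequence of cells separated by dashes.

The waypoints must appear in the order c1, b3, with no cell reused.
Route from b1: 2× right (reaching d1), down to d2, 2× left (reaching b2), down to b3, right to c3 — 7 moves in all.
Check: order respected (1 at step 1, 2 at step 6); 7 moves as required.

b1 - c1 - d1 - d2 - c2 - b2 - b3 - c3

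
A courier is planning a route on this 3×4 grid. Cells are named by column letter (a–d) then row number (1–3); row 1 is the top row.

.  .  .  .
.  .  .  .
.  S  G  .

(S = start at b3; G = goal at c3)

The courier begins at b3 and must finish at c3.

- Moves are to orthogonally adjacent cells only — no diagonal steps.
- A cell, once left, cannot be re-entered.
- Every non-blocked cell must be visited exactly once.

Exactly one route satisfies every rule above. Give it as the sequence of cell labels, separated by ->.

b3 -> a3 -> a2 -> a1 -> b1 -> b2 -> c2 -> c1 -> d1 -> d2 -> d3 -> c3

Need to visit all 12 open cells exactly once, starting at b3 and ending at c3.
Route from b3: left 1 to a3, up 2 to a1, right 1 to b1, down 1 to b2, right 1 to c2, up 1 to c1, right 1 to d1, down 2 to d3, left 1 to c3 — 11 moves in all.
Check: all 12 open cells covered.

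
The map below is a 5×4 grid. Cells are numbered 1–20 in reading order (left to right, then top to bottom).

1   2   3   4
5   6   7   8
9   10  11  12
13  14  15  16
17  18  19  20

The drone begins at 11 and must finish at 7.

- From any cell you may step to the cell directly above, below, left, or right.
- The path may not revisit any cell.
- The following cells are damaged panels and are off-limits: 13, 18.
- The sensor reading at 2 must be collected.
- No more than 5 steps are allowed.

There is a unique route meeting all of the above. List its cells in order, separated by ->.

11 -> 10 -> 6 -> 2 -> 3 -> 7

The 5-move cap with required stops at 2 leaves no slack for detours.
Route from 11: left to 10, 2× up (reaching 2), right to 3, down to 7 — 5 moves in all.
Check: all required cells visited; 5 ≤ 5 moves.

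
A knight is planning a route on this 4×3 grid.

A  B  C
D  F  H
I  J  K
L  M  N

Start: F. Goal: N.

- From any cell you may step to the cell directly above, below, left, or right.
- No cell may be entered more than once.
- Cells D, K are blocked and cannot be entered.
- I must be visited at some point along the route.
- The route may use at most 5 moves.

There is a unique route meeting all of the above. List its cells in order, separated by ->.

The 5-move cap with required stops at I leaves no slack for detours.
Route from F: down to J, left to I, down to L, 2× right (reaching N) — 5 moves in all.
Check: all required cells visited; 5 ≤ 5 moves.

F -> J -> I -> L -> M -> N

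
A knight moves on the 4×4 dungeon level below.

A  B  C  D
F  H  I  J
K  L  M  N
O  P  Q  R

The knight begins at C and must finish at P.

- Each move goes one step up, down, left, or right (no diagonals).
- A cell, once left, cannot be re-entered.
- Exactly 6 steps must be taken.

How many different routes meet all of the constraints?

24

Need simple routes of exactly 6 moves from C to P (Manhattan distance 4, so 1 moves are spent on a detour and 1 undoing it).
Branch systematically from the start, pruning whenever the remaining move budget drops below the Manhattan distance to P or differs from it in parity. Grouping the completions by first move — via I: 9; via B: 9; via D: 6 — and summing: 9 + 9 + 6 = 24.
That gives 24 routes.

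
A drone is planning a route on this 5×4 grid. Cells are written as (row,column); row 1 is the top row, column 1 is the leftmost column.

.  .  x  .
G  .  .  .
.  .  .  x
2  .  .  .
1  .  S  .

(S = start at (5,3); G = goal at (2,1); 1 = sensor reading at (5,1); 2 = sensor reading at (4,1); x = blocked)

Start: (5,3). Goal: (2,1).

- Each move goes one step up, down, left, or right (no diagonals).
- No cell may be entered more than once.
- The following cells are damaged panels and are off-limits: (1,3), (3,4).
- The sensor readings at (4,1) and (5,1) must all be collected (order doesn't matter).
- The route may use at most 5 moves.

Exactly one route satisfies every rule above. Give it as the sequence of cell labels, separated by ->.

The budget equals the shortest possible length, so every move has to be on a shortest route through the required cells.
Route from (5,3): left 2 to (5,1), up 3 to (2,1) — 5 moves in all.
Check: all required cells visited; 5 ≤ 5 moves.

(5,3) -> (5,2) -> (5,1) -> (4,1) -> (3,1) -> (2,1)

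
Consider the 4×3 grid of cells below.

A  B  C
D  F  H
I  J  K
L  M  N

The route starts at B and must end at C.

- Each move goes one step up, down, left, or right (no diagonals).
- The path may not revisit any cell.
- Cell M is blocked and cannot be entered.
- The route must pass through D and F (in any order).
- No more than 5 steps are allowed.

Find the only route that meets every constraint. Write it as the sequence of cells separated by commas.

B, A, D, F, H, C

The 5-move cap with required stops at D, F leaves no slack for detours.
Route from B: left 1 to A, down 1 to D, right 2 to H, up 1 to C — 5 moves in all.
Check: all required cells visited; 5 ≤ 5 moves.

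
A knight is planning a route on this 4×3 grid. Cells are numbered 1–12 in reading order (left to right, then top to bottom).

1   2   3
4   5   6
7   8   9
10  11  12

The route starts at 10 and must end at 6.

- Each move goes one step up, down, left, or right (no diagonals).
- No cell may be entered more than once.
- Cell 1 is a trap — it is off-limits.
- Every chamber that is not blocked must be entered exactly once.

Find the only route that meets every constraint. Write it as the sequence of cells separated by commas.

Need to visit all 11 open cells exactly once, starting at 10 and ending at 6.
Cell 12 has only two open neighbours (9 and 11), so the path must pass straight through it: one of those is the cell it's entered from and the other is where it exits.
Route from 10: right 2 to 12, up 1 to 9, left 2 to 7, up 1 to 4, right 1 to 5, up 1 to 2, right 1 to 3, down 1 to 6 — 10 moves in all.
Check: all 11 open cells covered.

10, 11, 12, 9, 8, 7, 4, 5, 2, 3, 6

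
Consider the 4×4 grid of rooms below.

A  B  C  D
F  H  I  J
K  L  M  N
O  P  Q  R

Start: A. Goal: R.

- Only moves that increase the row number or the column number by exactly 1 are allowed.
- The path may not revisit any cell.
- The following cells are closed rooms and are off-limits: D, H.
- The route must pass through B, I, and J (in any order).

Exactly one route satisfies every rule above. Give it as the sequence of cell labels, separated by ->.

A -> B -> C -> I -> J -> N -> R

Moves only go right or down, so the column and row indices never decrease.
Route from A: 2× right (reaching C), down to I, right to J, 2× down (reaching R) — 6 moves in all.
Check: all required cells visited.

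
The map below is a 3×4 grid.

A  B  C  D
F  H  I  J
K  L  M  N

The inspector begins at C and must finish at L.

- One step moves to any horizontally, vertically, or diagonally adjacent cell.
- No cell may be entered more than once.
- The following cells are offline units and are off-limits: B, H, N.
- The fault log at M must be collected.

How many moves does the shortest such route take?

Any route passes through M somewhere between C and L. Summing Chebyshev distances along the two legs (C → M → L) gives a lower bound of 2 + 1 = 3 moves.
A route of 3 moves achieves this: C → I → M → L.
Since 3 matches the lower bound, it is optimal.

3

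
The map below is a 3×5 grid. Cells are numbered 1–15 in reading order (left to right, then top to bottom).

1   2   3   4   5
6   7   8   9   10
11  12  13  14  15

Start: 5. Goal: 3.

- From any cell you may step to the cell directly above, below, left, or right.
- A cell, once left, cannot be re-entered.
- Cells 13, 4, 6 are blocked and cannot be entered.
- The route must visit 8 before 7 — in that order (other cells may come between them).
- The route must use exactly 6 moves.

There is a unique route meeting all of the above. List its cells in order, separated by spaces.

The waypoints must appear in the order 8, 7, with no cell reused.
Route from 5: down to 10, 3× left (reaching 7), up to 2, right to 3 — 6 moves in all.
Check: order respected (8 at step 3, 7 at step 4); 6 moves as required.

5 10 9 8 7 2 3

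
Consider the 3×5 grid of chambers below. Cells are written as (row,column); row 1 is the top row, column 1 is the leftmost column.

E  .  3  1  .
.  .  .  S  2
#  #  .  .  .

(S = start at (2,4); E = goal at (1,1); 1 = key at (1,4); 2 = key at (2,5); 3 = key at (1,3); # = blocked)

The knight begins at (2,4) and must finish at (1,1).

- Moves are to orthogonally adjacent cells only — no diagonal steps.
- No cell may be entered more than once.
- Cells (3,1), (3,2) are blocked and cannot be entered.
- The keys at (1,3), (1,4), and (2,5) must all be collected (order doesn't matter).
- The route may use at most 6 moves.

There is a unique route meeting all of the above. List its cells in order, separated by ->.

(2,4) -> (2,5) -> (1,5) -> (1,4) -> (1,3) -> (1,2) -> (1,1)

The budget equals the shortest possible length, so every move has to be on a shortest route through the required cells.
Route from (2,4): right to (2,5), up to (1,5), 4× left (reaching (1,1)) — 6 moves in all.
Check: all required cells visited; 6 ≤ 6 moves.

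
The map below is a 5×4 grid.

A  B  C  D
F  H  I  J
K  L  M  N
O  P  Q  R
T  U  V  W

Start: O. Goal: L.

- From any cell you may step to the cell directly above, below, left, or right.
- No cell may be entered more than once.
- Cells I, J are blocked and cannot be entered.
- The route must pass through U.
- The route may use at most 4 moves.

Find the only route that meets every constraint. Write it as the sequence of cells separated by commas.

Any route must reach U and still end at L within 4 moves, so the order of the required stops is forced.
Route from O: down to T, right to U, 2× up (reaching L) — 4 moves in all.
Check: all required cells visited; 4 ≤ 4 moves.

O, T, U, P, L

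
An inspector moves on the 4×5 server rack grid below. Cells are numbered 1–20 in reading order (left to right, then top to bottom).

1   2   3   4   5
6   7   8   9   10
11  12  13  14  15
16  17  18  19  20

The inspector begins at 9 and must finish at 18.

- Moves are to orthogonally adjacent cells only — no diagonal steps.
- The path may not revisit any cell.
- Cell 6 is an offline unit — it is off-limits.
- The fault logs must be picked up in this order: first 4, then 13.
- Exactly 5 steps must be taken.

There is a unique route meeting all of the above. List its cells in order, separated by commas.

9, 4, 3, 8, 13, 18

The waypoints must appear in the order 4, 13, with no cell reused.
Route from 9: up 1 to 4, left 1 to 3, down 3 to 18 — 5 moves in all.
Check: order respected (4 at step 1, 13 at step 4); 5 moves as required.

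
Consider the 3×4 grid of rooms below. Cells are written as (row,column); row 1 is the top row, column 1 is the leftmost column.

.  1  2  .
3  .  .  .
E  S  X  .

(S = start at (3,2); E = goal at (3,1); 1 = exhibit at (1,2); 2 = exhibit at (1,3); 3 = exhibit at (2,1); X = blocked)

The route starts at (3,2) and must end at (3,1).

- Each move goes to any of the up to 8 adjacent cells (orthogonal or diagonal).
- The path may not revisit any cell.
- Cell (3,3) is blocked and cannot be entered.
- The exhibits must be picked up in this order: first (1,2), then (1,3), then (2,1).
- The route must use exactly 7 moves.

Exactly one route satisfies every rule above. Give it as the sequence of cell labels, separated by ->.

(3,2) -> (2,3) -> (1,2) -> (1,3) -> (2,2) -> (1,1) -> (2,1) -> (3,1)

The waypoints must appear in the order (1,2), (1,3), (2,1), with no cell reused.
Route from (3,2): up-right to (2,3), up-left to (1,2), right to (1,3), down-left to (2,2), up-left to (1,1), 2× down (reaching (3,1)) — 7 moves in all.
Check: order respected (1 at step 2, 2 at step 3, 3 at step 6); 7 moves as required.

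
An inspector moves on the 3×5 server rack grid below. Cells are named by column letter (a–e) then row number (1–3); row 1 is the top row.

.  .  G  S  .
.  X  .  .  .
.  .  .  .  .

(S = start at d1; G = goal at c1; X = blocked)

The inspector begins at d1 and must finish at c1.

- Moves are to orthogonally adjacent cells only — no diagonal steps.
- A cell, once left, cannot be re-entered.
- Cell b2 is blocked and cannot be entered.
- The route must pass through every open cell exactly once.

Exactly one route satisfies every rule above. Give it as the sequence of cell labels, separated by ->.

Need to visit all 14 open cells exactly once, starting at d1 and ending at c1.
Cell a3 has only two open neighbours (a2 and b3), so the path must pass straight through it: one of those is the cell it's entered from and the other is where it exits.
Route from d1: right to e1, 2× down (reaching e3), left to d3, up to d2, left to c2, down to c3, 2× left (reaching a3), 2× up (reaching a1), 2× right (reaching c1) — 13 moves in all.
Check: all 14 open cells covered.

d1 -> e1 -> e2 -> e3 -> d3 -> d2 -> c2 -> c3 -> b3 -> a3 -> a2 -> a1 -> b1 -> c1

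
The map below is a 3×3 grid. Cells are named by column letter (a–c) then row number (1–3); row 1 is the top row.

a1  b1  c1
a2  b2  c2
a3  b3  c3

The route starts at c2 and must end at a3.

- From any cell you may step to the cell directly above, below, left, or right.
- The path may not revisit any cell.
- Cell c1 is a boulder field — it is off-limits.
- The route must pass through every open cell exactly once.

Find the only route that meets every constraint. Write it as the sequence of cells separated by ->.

Need to visit all 8 open cells exactly once, starting at c2 and ending at a3.
Cell a1 has only two open neighbours (a2 and b1), so the path must pass straight through it: one of those is the cell it's entered from and the other is where it exits.
Route from c2: down to c3, left to b3, 2× up (reaching b1), left to a1, 2× down (reaching a3) — 7 moves in all.
Check: all 8 open cells covered.

c2 -> c3 -> b3 -> b2 -> b1 -> a1 -> a2 -> a3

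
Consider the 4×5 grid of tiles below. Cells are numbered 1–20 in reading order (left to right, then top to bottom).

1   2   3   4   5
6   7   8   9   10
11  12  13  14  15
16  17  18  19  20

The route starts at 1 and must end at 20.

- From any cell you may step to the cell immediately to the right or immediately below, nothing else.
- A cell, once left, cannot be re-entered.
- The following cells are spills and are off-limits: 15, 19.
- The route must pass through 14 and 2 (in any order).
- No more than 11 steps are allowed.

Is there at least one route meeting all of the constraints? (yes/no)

Right/down moves force the required cells to be taken in the order 2, 14. Every right/down route from 14 to 20 runs into a blocked cell, so that leg cannot be completed.

no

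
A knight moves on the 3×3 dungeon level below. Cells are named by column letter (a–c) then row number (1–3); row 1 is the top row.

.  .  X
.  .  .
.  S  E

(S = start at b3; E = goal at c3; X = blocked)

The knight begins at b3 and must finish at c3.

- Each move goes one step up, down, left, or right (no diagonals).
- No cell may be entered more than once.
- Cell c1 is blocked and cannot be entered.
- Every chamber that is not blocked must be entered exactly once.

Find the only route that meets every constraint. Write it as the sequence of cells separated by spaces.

Need to visit all 8 open cells exactly once, starting at b3 and ending at c3.
Route from b3: left 1 to a3, up 2 to a1, right 1 to b1, down 1 to b2, right 1 to c2, down 1 to c3 — 7 moves in all.
Check: all 8 open cells covered.

b3 a3 a2 a1 b1 b2 c2 c3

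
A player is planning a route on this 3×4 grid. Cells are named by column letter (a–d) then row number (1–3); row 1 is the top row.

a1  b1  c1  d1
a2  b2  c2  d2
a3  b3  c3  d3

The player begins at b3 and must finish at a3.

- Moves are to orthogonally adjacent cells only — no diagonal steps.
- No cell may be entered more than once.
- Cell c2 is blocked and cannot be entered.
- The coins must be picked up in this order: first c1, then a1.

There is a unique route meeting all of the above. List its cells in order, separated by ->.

b3 -> c3 -> d3 -> d2 -> d1 -> c1 -> b1 -> a1 -> a2 -> a3

The waypoints must appear in the order c1, a1, with no cell reused.
Route from b3: 2× right (reaching d3), 2× up (reaching d1), 3× left (reaching a1), 2× down (reaching a3) — 9 moves in all.
Check: order respected (c1 at step 5, a1 at step 7).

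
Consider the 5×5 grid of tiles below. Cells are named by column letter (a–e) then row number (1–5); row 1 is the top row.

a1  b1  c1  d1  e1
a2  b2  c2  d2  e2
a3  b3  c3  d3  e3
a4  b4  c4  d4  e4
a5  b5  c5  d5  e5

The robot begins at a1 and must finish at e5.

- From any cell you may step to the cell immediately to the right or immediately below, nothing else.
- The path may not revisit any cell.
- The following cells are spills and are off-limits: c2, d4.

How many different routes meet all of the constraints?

18

A right/down-only route from a1 to e5 makes exactly 4 down-moves and 4 right-moves in some order.
With no other constraints that would be C(8,4) = 70 routes.
Subtract routes through each blocked cell (inclusion–exclusion for overlaps): − through c2: 30 − through d4: 40 + through c2&d4: 18 → 18.
That gives 18 routes.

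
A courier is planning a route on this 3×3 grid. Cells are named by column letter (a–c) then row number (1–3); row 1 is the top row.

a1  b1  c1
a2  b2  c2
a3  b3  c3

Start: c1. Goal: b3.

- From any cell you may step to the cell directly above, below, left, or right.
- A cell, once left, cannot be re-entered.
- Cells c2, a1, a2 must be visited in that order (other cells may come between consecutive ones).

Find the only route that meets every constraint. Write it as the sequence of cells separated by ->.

The waypoints must appear in the order c2, a1, a2, with no cell reused.
Route from c1: down 1 to c2, left 1 to b2, up 1 to b1, left 1 to a1, down 2 to a3, right 1 to b3 — 7 moves in all.
Check: order respected (c2 at step 1, a1 at step 4, a2 at step 5).

c1 -> c2 -> b2 -> b1 -> a1 -> a2 -> a3 -> b3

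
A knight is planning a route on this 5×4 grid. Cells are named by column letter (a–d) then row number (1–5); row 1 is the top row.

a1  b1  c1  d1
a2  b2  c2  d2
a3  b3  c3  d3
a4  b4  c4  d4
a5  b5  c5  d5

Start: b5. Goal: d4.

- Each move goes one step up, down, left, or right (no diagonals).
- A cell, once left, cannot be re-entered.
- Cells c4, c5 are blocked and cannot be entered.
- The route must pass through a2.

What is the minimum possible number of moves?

9

Any route passes through a2 somewhere between b5 and d4. Summing Manhattan distances along the two legs (b5 → a2 → d4) gives a lower bound of 4 + 5 = 9 moves.
A route of 9 moves achieves this: b5 → b4 → b3 → a3 → a2 → b2 → c2 → c3 → d3 → d4.
Since 9 matches the lower bound, it is optimal.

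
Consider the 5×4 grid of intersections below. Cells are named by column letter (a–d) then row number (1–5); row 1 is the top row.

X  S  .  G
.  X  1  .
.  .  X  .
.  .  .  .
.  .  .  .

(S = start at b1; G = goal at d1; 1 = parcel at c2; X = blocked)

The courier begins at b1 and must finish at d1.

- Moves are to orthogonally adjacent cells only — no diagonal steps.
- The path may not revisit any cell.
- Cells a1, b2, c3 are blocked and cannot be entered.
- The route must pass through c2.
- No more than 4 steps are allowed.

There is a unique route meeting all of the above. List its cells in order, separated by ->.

b1 -> c1 -> c2 -> d2 -> d1

The 4-move cap with required stops at c2 leaves no slack for detours.
Route from b1: right 1 to c1, down 1 to c2, right 1 to d2, up 1 to d1 — 4 moves in all.
Check: all required cells visited; 4 ≤ 4 moves.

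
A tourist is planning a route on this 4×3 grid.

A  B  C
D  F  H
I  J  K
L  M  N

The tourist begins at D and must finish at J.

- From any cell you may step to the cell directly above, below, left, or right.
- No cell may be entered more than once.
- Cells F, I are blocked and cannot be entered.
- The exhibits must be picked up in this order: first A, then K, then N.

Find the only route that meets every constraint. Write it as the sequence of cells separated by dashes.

D - A - B - C - H - K - N - M - J

The waypoints must appear in the order A, K, N, with no cell reused.
Route from D: up 1 to A, right 2 to C, down 3 to N, left 1 to M, up 1 to J — 8 moves in all.
Check: order respected (A at step 1, K at step 5, N at step 6).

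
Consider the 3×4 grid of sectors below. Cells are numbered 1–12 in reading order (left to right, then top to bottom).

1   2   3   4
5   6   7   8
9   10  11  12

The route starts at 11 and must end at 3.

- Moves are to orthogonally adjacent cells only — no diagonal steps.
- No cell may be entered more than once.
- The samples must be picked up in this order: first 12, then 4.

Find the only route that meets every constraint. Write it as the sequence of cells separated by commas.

11, 12, 8, 4, 3

The waypoints must appear in the order 12, 4, with no cell reused.
Route from 11: right to 12, 2× up (reaching 4), left to 3 — 4 moves in all.
Check: order respected (12 at step 1, 4 at step 3).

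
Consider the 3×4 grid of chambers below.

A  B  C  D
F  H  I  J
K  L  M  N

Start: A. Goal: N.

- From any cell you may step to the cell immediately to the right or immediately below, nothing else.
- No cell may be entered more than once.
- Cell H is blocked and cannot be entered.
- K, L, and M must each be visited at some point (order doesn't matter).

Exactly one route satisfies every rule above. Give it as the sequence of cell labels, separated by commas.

A, F, K, L, M, N

Moves only go right or down, so the column and row indices never decrease.
Route from A: down 2 to K, right 3 to N — 5 moves in all.
Check: all required cells visited.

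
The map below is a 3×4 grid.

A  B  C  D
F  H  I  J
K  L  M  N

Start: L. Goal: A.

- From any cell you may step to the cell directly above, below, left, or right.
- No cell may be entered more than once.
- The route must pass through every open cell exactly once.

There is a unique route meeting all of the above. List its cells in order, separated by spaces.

Need to visit all 12 open cells exactly once, starting at L and ending at A.
Cell D has only two open neighbours (J and C), so the path must pass straight through it: one of those is the cell it's entered from and the other is where it exits.
Route from L: left to K, up to F, 2× right (reaching I), down to M, right to N, 2× up (reaching D), 3× left (reaching A) — 11 moves in all.
Check: all 12 open cells covered.

L K F H I M N J D C B A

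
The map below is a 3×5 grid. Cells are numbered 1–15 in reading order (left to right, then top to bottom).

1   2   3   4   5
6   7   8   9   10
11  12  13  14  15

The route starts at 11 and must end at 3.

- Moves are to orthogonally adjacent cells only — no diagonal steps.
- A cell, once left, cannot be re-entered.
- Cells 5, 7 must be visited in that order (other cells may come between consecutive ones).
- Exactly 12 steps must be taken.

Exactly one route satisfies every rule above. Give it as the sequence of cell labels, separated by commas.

The waypoints must appear in the order 5, 7, with no cell reused.
Route from 11: 4× right (reaching 15), 2× up (reaching 5), left to 4, down to 9, 2× left (reaching 7), up to 2, right to 3 — 12 moves in all.
Check: order respected (5 at step 6, 7 at step 10); 12 moves as required.

11, 12, 13, 14, 15, 10, 5, 4, 9, 8, 7, 2, 3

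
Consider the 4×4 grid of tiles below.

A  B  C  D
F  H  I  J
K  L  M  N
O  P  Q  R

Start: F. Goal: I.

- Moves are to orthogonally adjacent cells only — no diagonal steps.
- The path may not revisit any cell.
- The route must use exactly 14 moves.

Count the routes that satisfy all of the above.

10

Need simple routes of exactly 14 moves from F to I (Manhattan distance 2, so 6 moves are spent on a detour and 6 undoing it).
Branch systematically from the start, pruning whenever the remaining move budget drops below the Manhattan distance to I or differs from it in parity. Grouping the completions by first move — via A: 5; via K: 4; via H: 1 — and summing: 5 + 4 + 1 = 10.
That gives 10 routes.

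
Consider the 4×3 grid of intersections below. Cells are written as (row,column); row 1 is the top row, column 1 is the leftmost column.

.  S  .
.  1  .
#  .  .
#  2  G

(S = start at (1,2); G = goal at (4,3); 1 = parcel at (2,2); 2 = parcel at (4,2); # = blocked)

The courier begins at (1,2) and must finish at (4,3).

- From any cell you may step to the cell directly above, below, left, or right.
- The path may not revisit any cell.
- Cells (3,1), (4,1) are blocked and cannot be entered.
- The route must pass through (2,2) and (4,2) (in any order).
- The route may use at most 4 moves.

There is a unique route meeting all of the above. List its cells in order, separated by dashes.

Any route must reach (2,2) and (4,2) and still end at (4,3) within 4 moves, so the order of the required stops is forced.
Route from (1,2): 3× down (reaching (4,2)), right to (4,3) — 4 moves in all.
Check: all required cells visited; 4 ≤ 4 moves.

(1,2) - (2,2) - (3,2) - (4,2) - (4,3)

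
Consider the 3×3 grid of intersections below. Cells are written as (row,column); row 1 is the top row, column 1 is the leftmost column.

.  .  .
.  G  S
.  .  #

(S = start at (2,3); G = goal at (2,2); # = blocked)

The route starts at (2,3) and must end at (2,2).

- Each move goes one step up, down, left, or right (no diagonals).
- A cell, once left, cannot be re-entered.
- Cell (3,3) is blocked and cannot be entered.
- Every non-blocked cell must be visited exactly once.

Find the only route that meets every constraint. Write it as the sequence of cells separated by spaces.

Need to visit all 8 open cells exactly once, starting at (2,3) and ending at (2,2).
Cell (3,1) has only two open neighbours ((2,1) and (3,2)), so the path must pass straight through it: one of those is the cell it's entered from and the other is where it exits.
Route from (2,3): up to (1,3), 2× left (reaching (1,1)), 2× down (reaching (3,1)), right to (3,2), up to (2,2) — 7 moves in all.
Check: all 8 open cells covered.

(2,3) (1,3) (1,2) (1,1) (2,1) (3,1) (3,2) (2,2)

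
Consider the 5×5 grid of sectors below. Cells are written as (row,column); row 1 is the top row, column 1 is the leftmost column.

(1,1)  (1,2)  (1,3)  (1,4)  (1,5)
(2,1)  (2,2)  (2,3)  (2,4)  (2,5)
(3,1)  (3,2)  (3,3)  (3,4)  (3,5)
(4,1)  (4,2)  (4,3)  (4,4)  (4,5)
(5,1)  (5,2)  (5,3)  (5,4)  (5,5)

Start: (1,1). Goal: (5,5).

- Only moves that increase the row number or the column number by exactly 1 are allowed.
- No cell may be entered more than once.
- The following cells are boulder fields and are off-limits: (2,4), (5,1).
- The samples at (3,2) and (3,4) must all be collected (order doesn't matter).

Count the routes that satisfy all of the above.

A right/down-only route from (1,1) to (5,5) makes exactly 4 down-moves and 4 right-moves in some order.
With no other constraints that would be C(8,4) = 70 routes.
A monotone route can only reach the required cells in the order (3,2), (3,4), so split there and multiply the segment counts (each segment already excludes blocked cells): (1,1)→(3,2): 3; (3,2)→(3,4): 1; (3,4)→(5,5): 3; product = 9.
That gives 9 routes.

9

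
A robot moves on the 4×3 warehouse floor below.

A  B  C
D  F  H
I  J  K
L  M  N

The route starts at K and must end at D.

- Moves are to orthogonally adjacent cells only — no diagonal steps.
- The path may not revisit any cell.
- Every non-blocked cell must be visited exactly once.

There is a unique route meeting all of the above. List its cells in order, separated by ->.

Need to visit all 12 open cells exactly once, starting at K and ending at D.
Route from K: down 1 to N, left 2 to L, up 1 to I, right 1 to J, up 1 to F, right 1 to H, up 1 to C, left 2 to A, down 1 to D — 11 moves in all.
Check: all 12 open cells covered.

K -> N -> M -> L -> I -> J -> F -> H -> C -> B -> A -> D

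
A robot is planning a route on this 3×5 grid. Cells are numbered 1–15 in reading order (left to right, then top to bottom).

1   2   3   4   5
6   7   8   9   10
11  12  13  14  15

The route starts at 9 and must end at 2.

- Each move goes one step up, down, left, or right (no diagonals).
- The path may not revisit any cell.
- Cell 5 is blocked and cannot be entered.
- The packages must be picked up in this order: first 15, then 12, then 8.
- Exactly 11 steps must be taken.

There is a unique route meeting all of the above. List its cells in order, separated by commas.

The waypoints must appear in the order 15, 12, 8, with no cell reused.
Route from 9: right 1 to 10, down 1 to 15, left 4 to 11, up 1 to 6, right 2 to 8, up 1 to 3, left 1 to 2 — 11 moves in all.
Check: order respected (15 at step 2, 12 at step 5, 8 at step 9); 11 moves as required.

9, 10, 15, 14, 13, 12, 11, 6, 7, 8, 3, 2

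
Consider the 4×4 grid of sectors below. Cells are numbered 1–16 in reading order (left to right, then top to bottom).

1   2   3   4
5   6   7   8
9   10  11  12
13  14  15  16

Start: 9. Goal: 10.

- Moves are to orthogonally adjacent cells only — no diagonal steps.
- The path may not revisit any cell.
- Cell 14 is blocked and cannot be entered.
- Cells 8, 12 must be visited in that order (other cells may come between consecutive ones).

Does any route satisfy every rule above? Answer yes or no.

yes

One route that works: 9 → 5 → 6 → 7 → 8 → 12 → 11 → 10.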